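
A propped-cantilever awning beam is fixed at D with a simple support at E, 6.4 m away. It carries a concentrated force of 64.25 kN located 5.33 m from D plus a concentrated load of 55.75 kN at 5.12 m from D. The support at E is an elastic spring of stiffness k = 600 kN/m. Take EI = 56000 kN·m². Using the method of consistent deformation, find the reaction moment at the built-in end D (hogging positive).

M_D = 357 kN·m

Release the roller at E. Primary structure: cantilever fixed at D.
Free-end deflection of the primary structure under the applied loading (downward +):
  point load 64.25 at a = 5.33: Pa²(3L − a)/(6EI) = 4219/EI
  point load 55.75 at a = 5.12: Pa²(3L − a)/(6EI) = 3430/EI
  δ_0 = 7649/EI
Flexibility coefficient — unit upward force at E: δ_{EE} = L³/(3EI) = 87.38/EI.
With EI = 56000 kN·m²: δ_0 = 0.13659 m and δ_{EE} = 0.00156 m/kN.
Compatibility — the spring shortens by R_E/k under the reaction it provides: δ_0 − R_E·δ_{EE} = R_E/k. With 1/k = 0.001667 m/kN, R_E = δ_0 / (δ_{EE} + 1/k) = 0.13659 / (0.00156 + 0.001667) = 42.33 kN.
Moment equilibrium about D: M_D = Σ(load moments about D) − R_E·L = 627.9 − 42.33×6.4 = 357 kN·m.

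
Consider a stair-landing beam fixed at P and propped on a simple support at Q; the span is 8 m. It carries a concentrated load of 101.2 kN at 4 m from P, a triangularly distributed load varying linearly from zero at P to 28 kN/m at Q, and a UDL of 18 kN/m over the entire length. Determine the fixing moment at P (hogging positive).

Release the roller at Q. Primary structure: cantilever fixed at P.
Deflection at Q on the released cantilever, summing each load's contribution:
  point load 101.2 at a = 4: Pa²(3L − a)/(6EI) = 5397/EI
  triangular load, peak 28 at the free end: 11w₀L⁴/(120EI) = 10513/EI
  UDL 18: wL⁴/(8EI) = 9216/EI
  δ_0 = 25126/EI
Flexibility coefficient — unit upward force at Q: δ_{QQ} = L³/(3EI) = 170.7/EI.
The prop prevents deflection at Q: R_Q = δ_0/δ_{QQ} = 25126/170.7 = 147.2 kN.
Moment equilibrium about P: M_P = Σ(load moments about P) − R_Q·L = 1578 − 147.2×8 = 400.3 kN·m.

M_P = 400.3 kN·m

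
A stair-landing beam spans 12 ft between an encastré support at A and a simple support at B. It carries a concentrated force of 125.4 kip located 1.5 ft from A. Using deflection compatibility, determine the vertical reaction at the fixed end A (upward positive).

R_A = 122.6 kip

Remove the prop at B; the released (primary) structure is a cantilever built in at A.
Deflection at B on the released cantilever, summing each load's contribution:
  point load 125.4 at a = 1.5: Pa²(3L − a)/(6EI) = 1622/EI
Tip deflection under a unit load at B: L³/(3EI) = 576/EI.
Compatibility at B: δ_0 − R_B·δ_{BB} = 0, so R_B = 1622/576 = 2.817 kip.
Vertical equilibrium: R_A = ΣP − R_B = 125.4 − 2.817 = 122.6 kip.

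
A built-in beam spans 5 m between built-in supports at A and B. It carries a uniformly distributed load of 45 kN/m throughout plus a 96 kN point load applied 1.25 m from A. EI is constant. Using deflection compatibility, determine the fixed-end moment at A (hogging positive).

M_A = 161.2 kN·m

Release both end moments; the primary structure is a simply-supported span AB with redundants M_A and M_B.
End rotations of the released simple span under the applied load (×1/EI):
  at A: UDL 45: wL³/(24EI) = 234.4/EI
  at B: UDL 45: wL³/(24EI) = 234.4/EI
  at A: point load 96 at a = 1.25: Pab(L + b)/(6LEI) = 131.2/EI
  at B: point load 96 at a = 1.25: Pab(L + a)/(6LEI) = 93.75/EI
  θ_A0 = 365.6/EI,  θ_B0 = 328.1/EI
Flexibility coefficients: a unit moment at one end gives L/(3EI) there and L/(6EI) at the far end, so f₁₁ = f₂₂ = 1.667/EI and f₁₂ = f₂₁ = 0.8333/EI.
Compatibility — zero rotation at each built-in end:
  1.667 M_A + 0.8333 M_B = 365.6
  0.8333 M_A + 1.667 M_B = 328.1
Solving the pair gives M_A = 161.2 kN·m and M_B = 116.2 kN·m (hogging).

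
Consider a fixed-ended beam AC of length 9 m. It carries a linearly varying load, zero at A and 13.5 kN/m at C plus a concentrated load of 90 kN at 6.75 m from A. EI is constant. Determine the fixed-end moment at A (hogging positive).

Release both end moments; the primary structure is a simply-supported span AC with redundants M_A and M_C.
Simple-span end rotations at A and C under the given loads:
  at A: triangular load, peak 13.5: 7w₀L³/(360EI) = 191.4/EI
  at C: triangular load, peak 13.5: w₀L³/(45EI) = 218.7/EI
  at A: point load 90 at a = 6.75: Pab(L + b)/(6LEI) = 284.8/EI
  at C: point load 90 at a = 6.75: Pab(L + a)/(6LEI) = 398.7/EI
  θ_A0 = 476.1/EI,  θ_C0 = 617.4/EI
Flexibility coefficients: a unit moment at one end gives L/(3EI) there and L/(6EI) at the far end, so f₁₁ = f₂₂ = 3/EI and f₁₂ = f₂₁ = 1.5/EI.
Compatibility — zero rotation at each built-in end:
  3 M_A + 1.5 M_C = 476.1
  1.5 M_A + 3 M_C = 617.4
Solving the pair gives M_A = 74.42 kN·m and M_C = 168.6 kN·m (hogging).

M_A = 74.42 kN·m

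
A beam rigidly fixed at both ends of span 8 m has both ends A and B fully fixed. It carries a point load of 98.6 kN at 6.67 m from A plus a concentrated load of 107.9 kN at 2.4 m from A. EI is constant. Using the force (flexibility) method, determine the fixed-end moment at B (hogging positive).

Release both end moments; the primary structure is a simply-supported span AB with redundants M_A and M_B.
End rotations of the released simple span under the applied load (×1/EI):
  at A: point load 98.6 at a = 6.67: Pab(L + b)/(6LEI) = 170/EI
  at B: point load 98.6 at a = 6.67: Pab(L + a)/(6LEI) = 267.3/EI
  at A: point load 107.9 at a = 2.4: Pab(L + b)/(6LEI) = 410.9/EI
  at B: point load 107.9 at a = 2.4: Pab(L + a)/(6LEI) = 314.2/EI
  θ_A0 = 580.9/EI,  θ_B0 = 581.5/EI
Flexibility coefficients: a unit moment at one end gives L/(3EI) there and L/(6EI) at the far end, so f₁₁ = f₂₂ = 2.667/EI and f₁₂ = f₂₁ = 1.333/EI.
Compatibility — zero rotation at each built-in end:
  2.667 M_A + 1.333 M_B = 580.9
  1.333 M_A + 2.667 M_B = 581.5
Solving the pair gives M_A = 145.1 kN·m and M_B = 145.5 kN·m (hogging).

M_B = 145.5 kN·m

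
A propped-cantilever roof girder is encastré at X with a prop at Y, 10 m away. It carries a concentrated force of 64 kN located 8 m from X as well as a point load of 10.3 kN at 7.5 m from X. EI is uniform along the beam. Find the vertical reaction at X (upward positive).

Remove the prop at Y; the released (primary) structure is a cantilever built in at X.
Downward deflection at the released point Y due to the loads:
  point load 64 at a = 8: Pa²(3L − a)/(6EI) = 15019/EI
  point load 10.3 at a = 7.5: Pa²(3L − a)/(6EI) = 2173/EI
  δ_0 = 17191/EI
Tip deflection under a unit load at Y: L³/(3EI) = 333.3/EI.
Compatibility at Y: δ_0 − R_Y·δ_{YY} = 0, so R_Y = 17191/333.3 = 51.57 kN.
Vertical equilibrium: R_X = ΣP − R_Y = 74.3 − 51.57 = 22.73 kN.

R_X = 22.73 kN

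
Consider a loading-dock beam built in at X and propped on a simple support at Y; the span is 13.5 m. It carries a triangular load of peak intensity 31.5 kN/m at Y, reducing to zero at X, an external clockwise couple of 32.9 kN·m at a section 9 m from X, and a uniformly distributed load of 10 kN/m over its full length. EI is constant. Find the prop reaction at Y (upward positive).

R_Y = 170.8 kN

Take the reaction at Y as the redundant and release it; the primary structure is a cantilever fixed at X.
Free-end deflection of the primary structure under the applied loading (downward +):
  triangular load, peak 31.5 at the free end: 11w₀L⁴/(120EI) = 95908/EI
  clockwise couple 32.9 at a = 9: M₀a(2L − a)/(2EI) = 2665/EI
  UDL 10: wL⁴/(8EI) = 41519/EI
  δ_0 = 140092/EI
Flexibility coefficient — unit upward force at Y: δ_{YY} = L³/(3EI) = 820.1/EI.
Compatibility at Y: δ_0 − R_Y·δ_{YY} = 0, so R_Y = 140092/820.1 = 170.8 kN.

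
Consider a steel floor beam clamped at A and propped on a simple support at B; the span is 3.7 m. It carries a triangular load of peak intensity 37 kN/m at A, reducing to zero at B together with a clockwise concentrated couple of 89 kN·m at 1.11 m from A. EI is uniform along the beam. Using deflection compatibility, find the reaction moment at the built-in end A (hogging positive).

Remove the prop at B; the released (primary) structure is a cantilever built in at A.
Deflection at B on the released cantilever, summing each load's contribution:
  triangular load, peak 37 at the fixed end: w₀L⁴/(30EI) = 231.1/EI
  clockwise couple 89 at a = 1.11: M₀a(2L − a)/(2EI) = 310.7/EI
  δ_0 = 541.8/EI
Tip deflection under a unit load at B: L³/(3EI) = 16.88/EI.
Compatibility at B: δ_0 − R_B·δ_{BB} = 0, so R_B = 541.8/16.88 = 32.09 kN.
Moment equilibrium about A: M_A = Σ(load moments about A) − R_B·L = 173.4 − 32.09×3.7 = 54.68 kN·m.

M_A = 54.68 kN·m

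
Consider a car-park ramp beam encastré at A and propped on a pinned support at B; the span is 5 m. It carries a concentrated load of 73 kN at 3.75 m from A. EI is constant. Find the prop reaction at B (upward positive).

R_B = 46.2 kN

Remove the prop at B; the released (primary) structure is a cantilever built in at A.
Downward deflection at the released point B due to the loads:
  point load 73 at a = 3.75: Pa²(3L − a)/(6EI) = 1925/EI
Flexibility coefficient — unit upward force at B: δ_{BB} = L³/(3EI) = 41.67/EI.
The prop prevents deflection at B: R_B = δ_0/δ_{BB} = 1925/41.67 = 46.2 kN.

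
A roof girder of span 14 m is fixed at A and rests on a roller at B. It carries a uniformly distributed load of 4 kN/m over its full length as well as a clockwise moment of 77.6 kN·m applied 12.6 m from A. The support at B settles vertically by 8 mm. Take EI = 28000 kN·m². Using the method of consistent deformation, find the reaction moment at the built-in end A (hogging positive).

Take the reaction at B as the redundant and release it; the primary structure is a cantilever fixed at A.
Free-end deflection of the primary structure under the applied loading (downward +):
  UDL 4: wL⁴/(8EI) = 19208/EI
  clockwise couple 77.6 at a = 12.6: M₀a(2L − a)/(2EI) = 7529/EI
  δ_0 = 26737/EI
Tip deflection under a unit load at B: L³/(3EI) = 914.7/EI.
With EI = 28000 kN·m²: δ_0 = 0.95488 m and δ_{BB} = 0.032667 m/kN.
Compatibility — the beam at B must follow the support down by 0.008 m: δ_0 − R_B·δ_{BB} = 0.008, so R_B = (0.95488 − 0.008)/0.032667 = 28.99 kN.
Moment equilibrium about A: M_A = Σ(load moments about A) − R_B·L = 469.6 − 28.99×14 = 63.79 kN·m.

M_A = 63.79 kN·m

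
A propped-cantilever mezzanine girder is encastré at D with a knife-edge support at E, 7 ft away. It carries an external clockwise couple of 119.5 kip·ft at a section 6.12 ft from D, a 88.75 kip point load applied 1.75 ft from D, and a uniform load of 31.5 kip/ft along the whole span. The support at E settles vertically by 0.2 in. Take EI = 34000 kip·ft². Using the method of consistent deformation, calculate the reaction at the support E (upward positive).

Remove the prop at E; the released (primary) structure is a cantilever built in at D.
Primary-structure tip deflection at E by superposition:
  clockwise couple 119.5 at a = 6.12: M₀a(2L − a)/(2EI) = 2881/EI
  point load 88.75 at a = 1.75: Pa²(3L − a)/(6EI) = 872/EI
  UDL 31.5: wL⁴/(8EI) = 9454/EI
  δ_0 = 13207/EI
Tip deflection under a unit load at E: L³/(3EI) = 114.3/EI.
With EI = 34000 kip·ft²: δ_0 = 0.38845 ft and δ_{EE} = 0.003363 ft/kip.
Compatibility — the beam at E must follow the support down by 0.01667 ft: δ_0 − R_E·δ_{EE} = 0.01667, so R_E = (0.38845 − 0.01667)/0.003363 = 110.6 kip.

R_E = 110.6 kip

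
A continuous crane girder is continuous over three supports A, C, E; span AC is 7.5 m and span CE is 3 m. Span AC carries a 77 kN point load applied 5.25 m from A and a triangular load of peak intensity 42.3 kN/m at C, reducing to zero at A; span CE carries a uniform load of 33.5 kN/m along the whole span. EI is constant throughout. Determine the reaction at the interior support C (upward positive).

Release continuity at C by inserting a hinge; the redundant is the internal moment M_C. The primary structure is two simply-supported spans AC and CE.
End slopes at the hinge C, treating each span as simply supported:
  span AC: point load 77 at a = 5.25: Pab(L + a)/(6LEI) = 257.7/EI
  span AC: triangular load, peak 42.3: w₀L³/(45EI) = 396.6/EI
  span CE: UDL 33.5: wL³/(24EI) = 37.69/EI
  relative rotation θ_0 = (654.3 + 37.69)/EI = 692/EI
A unit hogging moment at C produces rotation L₁/(3EI) + L₂/(3EI) = 3.5/EI.
Compatibility: M_C·(L₁+L₂)/(3EI) = θ_0, giving M_C = 197.7 kN·m (hogging).
Span AC, ΣM about A with M_C applied at C: R_C^{AC}·7.5 = 1197 + 197.7, so R_C^{AC} = 186 kN and R_A = 235.6 − 186 = 49.61 kN.
Span CE, ΣM about E: R_C^{CE}·3 = 150.8 + 197.7, so R_C^{CE} = 116.2 kN and R_E = 100.5 − 116.2 = -15.65 kN.
R_C = 186 + 116.2 = 302.2 kN.

R_C = 302.2 kN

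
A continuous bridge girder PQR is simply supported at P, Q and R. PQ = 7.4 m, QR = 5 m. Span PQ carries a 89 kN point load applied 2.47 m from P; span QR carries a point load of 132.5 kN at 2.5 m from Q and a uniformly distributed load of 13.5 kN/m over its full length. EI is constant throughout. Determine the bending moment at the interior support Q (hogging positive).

Release continuity at Q by inserting a hinge; the redundant is the internal moment M_Q. The primary structure is two simply-supported spans PQ and QR.
Rotations at Q on the released spans (each span's end-slope, ×1/EI):
  span PQ: point load 89 at a = 2.47: Pab(L + a)/(6LEI) = 240.9/EI
  span QR: point load 132.5 at a = 2.5: Pab(L + b)/(6LEI) = 207/EI
  span QR: UDL 13.5: wL³/(24EI) = 70.31/EI
  relative rotation θ_0 = (240.9 + 277.3)/EI = 518.3/EI
A unit hogging moment at Q produces rotation L₁/(3EI) + L₂/(3EI) = 4.133/EI.
Slope continuity at Q: θ_0 = M_Q·4.133/EI, so M_Q = 518.3/4.133 = 125.4 kN·m (hogging).

M_Q = 125.4 kN·m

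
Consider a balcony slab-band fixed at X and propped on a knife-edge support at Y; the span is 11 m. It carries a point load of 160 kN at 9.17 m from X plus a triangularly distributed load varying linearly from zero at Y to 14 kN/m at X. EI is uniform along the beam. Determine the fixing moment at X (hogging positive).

Choose R_Y as the redundant. The primary structure is the cantilever fixed at X.
Deflection at Y on the released cantilever, summing each load's contribution:
  point load 160 at a = 9.17: Pa²(3L − a)/(6EI) = 53436/EI
  triangular load, peak 14 at the fixed end: w₀L⁴/(30EI) = 6832/EI
  δ_0 = 60268/EI
Tip deflection under a unit load at Y: L³/(3EI) = 443.7/EI.
The prop prevents deflection at Y: R_Y = δ_0/δ_{YY} = 60268/443.7 = 135.8 kN.
Moment equilibrium about X: M_X = Σ(load moments about X) − R_Y·L = 1750 − 135.8×11 = 255.3 kN·m.

M_X = 255.3 kN·m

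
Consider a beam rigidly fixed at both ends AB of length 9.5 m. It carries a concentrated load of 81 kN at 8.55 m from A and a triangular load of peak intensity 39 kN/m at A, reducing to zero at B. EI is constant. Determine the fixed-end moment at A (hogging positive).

Take the two fixed-end moments M_A, M_B as redundants; the released structure is the simple span AB.
On the primary (simply-supported) span, the end slopes from the loading are:
  at A: point load 81 at a = 8.55: Pab(L + b)/(6LEI) = 120.6/EI
  at B: point load 81 at a = 8.55: Pab(L + a)/(6LEI) = 208.3/EI
  at A: triangular load, peak 39: w₀L³/(45EI) = 743.1/EI
  at B: triangular load, peak 39: 7w₀L³/(360EI) = 650.2/EI
  θ_A0 = 863.7/EI,  θ_B0 = 858.5/EI
Flexibility coefficients: a unit moment at one end gives L/(3EI) there and L/(6EI) at the far end, so f₁₁ = f₂₂ = 3.167/EI and f₁₂ = f₂₁ = 1.583/EI.
Compatibility — zero rotation at each built-in end:
  3.167 M_A + 1.583 M_B = 863.7
  1.583 M_A + 3.167 M_B = 858.5
Solving the pair gives M_A = 182.9 kN·m and M_B = 179.7 kN·m (hogging).

M_A = 182.9 kN·m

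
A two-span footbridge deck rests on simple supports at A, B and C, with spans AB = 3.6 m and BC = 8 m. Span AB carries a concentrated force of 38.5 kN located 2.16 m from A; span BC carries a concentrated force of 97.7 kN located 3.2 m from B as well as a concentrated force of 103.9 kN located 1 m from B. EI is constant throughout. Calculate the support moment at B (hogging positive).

Release continuity at B by inserting a hinge; the redundant is the internal moment M_B. The primary structure is two simply-supported spans AB and BC.
Discontinuity in slope at B on the released structure — sum the simple-span end rotations:
  span AB: point load 38.5 at a = 2.16: Pab(L + a)/(6LEI) = 31.93/EI
  span BC: point load 97.7 at a = 3.2: Pab(L + b)/(6LEI) = 400.2/EI
  span BC: point load 103.9 at a = 1: Pab(L + b)/(6LEI) = 227.3/EI
  relative rotation θ_0 = (31.93 + 627.5)/EI = 659.4/EI
A unit hogging moment at B produces rotation L₁/(3EI) + L₂/(3EI) = 3.867/EI.
Slope continuity at B: θ_0 = M_B·3.867/EI, so M_B = 659.4/3.867 = 170.5 kN·m (hogging).

M_B = 170.5 kN·m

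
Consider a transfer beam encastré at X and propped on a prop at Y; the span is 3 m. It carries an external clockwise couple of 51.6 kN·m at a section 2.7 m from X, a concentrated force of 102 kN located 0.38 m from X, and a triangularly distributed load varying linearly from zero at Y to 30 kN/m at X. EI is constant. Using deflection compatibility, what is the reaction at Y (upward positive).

Remove the prop at Y; the released (primary) structure is a cantilever built in at X.
Downward deflection at the released point Y due to the loads:
  clockwise couple 51.6 at a = 2.7: M₀a(2L − a)/(2EI) = 229.9/EI
  point load 102 at a = 0.38: Pa²(3L − a)/(6EI) = 21.16/EI
  triangular load, peak 30 at the fixed end: w₀L⁴/(30EI) = 81/EI
  δ_0 = 332/EI
Tip deflection under a unit load at Y: L³/(3EI) = 9/EI.
Compatibility at Y: δ_0 − R_Y·δ_{YY} = 0, so R_Y = 332/9 = 36.89 kN.

R_Y = 36.89 kN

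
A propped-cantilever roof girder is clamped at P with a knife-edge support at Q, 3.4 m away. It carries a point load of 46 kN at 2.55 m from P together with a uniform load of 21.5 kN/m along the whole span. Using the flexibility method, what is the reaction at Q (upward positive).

R_Q = 56.52 kN

Remove the prop at Q; the released (primary) structure is a cantilever built in at P.
Primary-structure tip deflection at Q by superposition:
  point load 46 at a = 2.55: Pa²(3L − a)/(6EI) = 381.4/EI
  UDL 21.5: wL⁴/(8EI) = 359.1/EI
  δ_0 = 740.5/EI
Tip deflection under a unit load at Q: L³/(3EI) = 13.1/EI.
Compatibility at Q: δ_0 − R_Q·δ_{QQ} = 0, so R_Q = 740.5/13.1 = 56.52 kN.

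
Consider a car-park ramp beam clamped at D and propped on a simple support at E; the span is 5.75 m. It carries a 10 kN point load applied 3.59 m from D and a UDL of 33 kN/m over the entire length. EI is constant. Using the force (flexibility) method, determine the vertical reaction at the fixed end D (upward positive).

R_D = 124 kN

Release the roller at E. Primary structure: cantilever fixed at D.
Free-end deflection of the primary structure under the applied loading (downward +):
  point load 10 at a = 3.59: Pa²(3L − a)/(6EI) = 293.4/EI
  UDL 33: wL⁴/(8EI) = 4509/EI
  δ_0 = 4803/EI
Flexibility coefficient — unit upward force at E: δ_{EE} = L³/(3EI) = 63.37/EI.
The prop prevents deflection at E: R_E = δ_0/δ_{EE} = 4803/63.37 = 75.79 kN.
Vertical equilibrium: R_D = ΣP − R_E = 199.8 − 75.79 = 124 kN.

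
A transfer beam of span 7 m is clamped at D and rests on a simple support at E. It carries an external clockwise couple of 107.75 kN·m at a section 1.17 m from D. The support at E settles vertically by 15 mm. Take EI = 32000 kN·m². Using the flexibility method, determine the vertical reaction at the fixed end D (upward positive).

Release the roller at E. Primary structure: cantilever fixed at D.
Free-end deflection of the primary structure under the applied loading (downward +):
  clockwise couple 107.75 at a = 1.17: M₀a(2L − a)/(2EI) = 808.7/EI
Flexibility coefficient — unit upward force at E: δ_{EE} = L³/(3EI) = 114.3/EI.
With EI = 32000 kN·m²: δ_0 = 0.025273 m and δ_{EE} = 0.003573 m/kN.
Compatibility — the beam at E must follow the support down by 0.015 m: δ_0 − R_E·δ_{EE} = 0.015, so R_E = (0.025273 − 0.015)/0.003573 = 2.875 kN.
Vertical equilibrium: R_D = ΣP − R_E = 0 − 2.875 = -2.875 kN.

R_D = -2.875 kN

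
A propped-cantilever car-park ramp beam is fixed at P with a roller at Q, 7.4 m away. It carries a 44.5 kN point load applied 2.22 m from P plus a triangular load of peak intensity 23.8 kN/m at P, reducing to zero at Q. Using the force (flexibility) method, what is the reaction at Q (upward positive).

R_Q = 23.02 kN

Release the roller at Q. Primary structure: cantilever fixed at P.
Free-end deflection of the primary structure under the applied loading (downward +):
  point load 44.5 at a = 2.22: Pa²(3L − a)/(6EI) = 730.3/EI
  triangular load, peak 23.8 at the fixed end: w₀L⁴/(30EI) = 2379/EI
  δ_0 = 3109/EI
Tip deflection under a unit load at Q: L³/(3EI) = 135.1/EI.
Compatibility at Q: δ_0 − R_Q·δ_{QQ} = 0, so R_Q = 3109/135.1 = 23.02 kN.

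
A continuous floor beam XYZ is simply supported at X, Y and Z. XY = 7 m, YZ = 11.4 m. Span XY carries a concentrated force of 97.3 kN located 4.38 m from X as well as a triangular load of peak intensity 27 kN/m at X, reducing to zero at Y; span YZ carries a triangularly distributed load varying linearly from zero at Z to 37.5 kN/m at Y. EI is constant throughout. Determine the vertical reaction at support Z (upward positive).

R_Z = 46.69 kN

Release continuity at Y by inserting a hinge; the redundant is the internal moment M_Y. The primary structure is two simply-supported spans XY and YZ.
Rotations at Y on the released spans (each span's end-slope, ×1/EI):
  span XY: point load 97.3 at a = 4.38: Pab(L + a)/(6LEI) = 302.5/EI
  span XY: triangular load, peak 27: 7w₀L³/(360EI) = 180.1/EI
  span YZ: triangular load, peak 37.5: w₀L³/(45EI) = 1235/EI
  relative rotation θ_0 = (482.6 + 1235)/EI = 1717/EI
A unit hogging moment at Y produces rotation L₁/(3EI) + L₂/(3EI) = 6.133/EI.
Slope continuity at Y: θ_0 = M_Y·6.133/EI, so M_Y = 1717/6.133 = 280 kN·m (hogging).
Span YZ, ΣM about Z: R_Y^{YZ}·11.4 = 1624 + 280, so R_Y^{YZ} = 167.1 kN and R_Z = 213.8 − 167.1 = 46.69 kN.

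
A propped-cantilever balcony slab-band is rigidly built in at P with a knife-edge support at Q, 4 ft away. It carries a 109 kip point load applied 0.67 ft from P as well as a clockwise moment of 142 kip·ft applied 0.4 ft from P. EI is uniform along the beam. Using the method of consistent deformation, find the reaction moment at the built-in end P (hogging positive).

M_P = 157.2 kip·ft

Take the reaction at Q as the redundant and release it; the primary structure is a cantilever fixed at P.
Deflection at Q on the released cantilever, summing each load's contribution:
  point load 109 at a = 0.67: Pa²(3L − a)/(6EI) = 92.4/EI
  clockwise couple 142 at a = 0.4: M₀a(2L − a)/(2EI) = 215.8/EI
  δ_0 = 308.2/EI
Tip deflection under a unit load at Q: L³/(3EI) = 21.33/EI.
Compatibility at Q: δ_0 − R_Q·δ_{QQ} = 0, so R_Q = 308.2/21.33 = 14.45 kip.
Moment equilibrium about P: M_P = Σ(load moments about P) − R_Q·L = 215 − 14.45×4 = 157.2 kip·ft.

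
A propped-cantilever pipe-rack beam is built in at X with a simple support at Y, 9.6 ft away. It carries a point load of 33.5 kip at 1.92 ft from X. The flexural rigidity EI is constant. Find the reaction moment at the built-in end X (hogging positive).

Choose R_Y as the redundant. The primary structure is the cantilever fixed at X.
Primary-structure tip deflection at Y by superposition:
  point load 33.5 at a = 1.92: Pa²(3L − a)/(6EI) = 553.3/EI
Tip deflection under a unit load at Y: L³/(3EI) = 294.9/EI.
The prop prevents deflection at Y: R_Y = δ_0/δ_{YY} = 553.3/294.9 = 1.876 kip.
Moment equilibrium about X: M_X = Σ(load moments about X) − R_Y·L = 64.32 − 1.876×9.6 = 46.31 kip·ft.

M_X = 46.31 kip·ft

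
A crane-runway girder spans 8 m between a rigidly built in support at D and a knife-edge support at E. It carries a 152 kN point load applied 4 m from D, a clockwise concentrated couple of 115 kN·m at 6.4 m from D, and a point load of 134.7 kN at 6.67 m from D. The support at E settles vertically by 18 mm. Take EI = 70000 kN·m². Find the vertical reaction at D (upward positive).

Choose R_E as the redundant. The primary structure is the cantilever fixed at D.
Primary-structure tip deflection at E by superposition:
  point load 152 at a = 4: Pa²(3L − a)/(6EI) = 8107/EI
  clockwise couple 115 at a = 6.4: M₀a(2L − a)/(2EI) = 3533/EI
  point load 134.7 at a = 6.67: Pa²(3L − a)/(6EI) = 17309/EI
  δ_0 = 28948/EI
Flexibility coefficient — unit upward force at E: δ_{EE} = L³/(3EI) = 170.7/EI.
With EI = 70000 kN·m²: δ_0 = 0.41355 m and δ_{EE} = 0.002438 m/kN.
Compatibility — the beam at E must follow the support down by 0.018 m: δ_0 − R_E·δ_{EE} = 0.018, so R_E = (0.41355 − 0.018)/0.002438 = 162.2 kN.
Vertical equilibrium: R_D = ΣP − R_E = 286.7 − 162.2 = 124.5 kN.

R_D = 124.5 kN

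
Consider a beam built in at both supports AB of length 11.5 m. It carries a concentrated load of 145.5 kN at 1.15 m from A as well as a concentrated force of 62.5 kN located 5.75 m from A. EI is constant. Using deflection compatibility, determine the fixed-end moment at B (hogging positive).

M_B = 104.9 kN·m

Release both end moments; the primary structure is a simply-supported span AB with redundants M_A and M_B.
End rotations of the released simple span under the applied load (×1/EI):
  at A: point load 145.5 at a = 1.15: Pab(L + b)/(6LEI) = 548.4/EI
  at B: point load 145.5 at a = 1.15: Pab(L + a)/(6LEI) = 317.5/EI
  at A: point load 62.5 at a = 5.75: Pab(L + b)/(6LEI) = 516.6/EI
  at B: point load 62.5 at a = 5.75: Pab(L + a)/(6LEI) = 516.6/EI
  θ_A0 = 1065/EI,  θ_B0 = 834.1/EI
Flexibility coefficients: a unit moment at one end gives L/(3EI) there and L/(6EI) at the far end, so f₁₁ = f₂₂ = 3.833/EI and f₁₂ = f₂₁ = 1.917/EI.
Compatibility — zero rotation at each built-in end:
  3.833 M_A + 1.917 M_B = 1065
  1.917 M_A + 3.833 M_B = 834.1
Solving the pair gives M_A = 225.4 kN·m and M_B = 104.9 kN·m (hogging).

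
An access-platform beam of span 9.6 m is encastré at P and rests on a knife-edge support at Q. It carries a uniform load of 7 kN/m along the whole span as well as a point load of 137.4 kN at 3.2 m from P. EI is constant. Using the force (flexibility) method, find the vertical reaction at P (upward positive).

Take the reaction at Q as the redundant and release it; the primary structure is a cantilever fixed at P.
Primary-structure tip deflection at Q by superposition:
  UDL 7: wL⁴/(8EI) = 7432/EI
  point load 137.4 at a = 3.2: Pa²(3L − a)/(6EI) = 6003/EI
  δ_0 = 13435/EI
Tip deflection under a unit load at Q: L³/(3EI) = 294.9/EI.
Compatibility at Q: δ_0 − R_Q·δ_{QQ} = 0, so R_Q = 13435/294.9 = 45.56 kN.
Vertical equilibrium: R_P = ΣP − R_Q = 204.6 − 45.56 = 159 kN.

R_P = 159 kN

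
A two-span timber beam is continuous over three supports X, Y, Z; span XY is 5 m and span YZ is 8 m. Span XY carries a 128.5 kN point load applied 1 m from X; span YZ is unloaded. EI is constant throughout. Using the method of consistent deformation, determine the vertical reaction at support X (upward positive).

Release continuity at Y by inserting a hinge; the redundant is the internal moment M_Y. The primary structure is two simply-supported spans XY and YZ.
Rotations at Y on the released spans (each span's end-slope, ×1/EI):
  span XY: point load 128.5 at a = 1: Pab(L + a)/(6LEI) = 102.8/EI
  relative rotation θ_0 = (102.8 + 0)/EI = 102.8/EI
A unit hogging moment at Y produces rotation L₁/(3EI) + L₂/(3EI) = 4.333/EI.
Compatibility: M_Y·(L₁+L₂)/(3EI) = θ_0, giving M_Y = 23.72 kN·m (hogging).
Span XY, ΣM about X with M_Y applied at Y: R_Y^{XY}·5 = 128.5 + 23.72, so R_Y^{XY} = 30.44 kN and R_X = 128.5 − 30.44 = 98.06 kN.

R_X = 98.06 kN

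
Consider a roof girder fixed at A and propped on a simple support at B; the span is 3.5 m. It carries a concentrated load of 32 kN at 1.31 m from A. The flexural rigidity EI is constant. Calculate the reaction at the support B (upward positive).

Remove the prop at B; the released (primary) structure is a cantilever built in at A.
Downward deflection at the released point B due to the loads:
  point load 32 at a = 1.31: Pa²(3L − a)/(6EI) = 84.11/EI
Flexibility coefficient — unit upward force at B: δ_{BB} = L³/(3EI) = 14.29/EI.
Compatibility at B: δ_0 − R_B·δ_{BB} = 0, so R_B = 84.11/14.29 = 5.885 kN.

R_B = 5.885 kN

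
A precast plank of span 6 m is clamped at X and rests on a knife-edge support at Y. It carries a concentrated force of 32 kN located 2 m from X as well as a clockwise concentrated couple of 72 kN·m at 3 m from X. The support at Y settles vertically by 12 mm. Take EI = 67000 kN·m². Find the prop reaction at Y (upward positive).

Release the roller at Y. Primary structure: cantilever fixed at X.
Downward deflection at the released point Y due to the loads:
  point load 32 at a = 2: Pa²(3L − a)/(6EI) = 341.3/EI
  clockwise couple 72 at a = 3: M₀a(2L − a)/(2EI) = 972/EI
  δ_0 = 1313/EI
Tip deflection under a unit load at Y: L³/(3EI) = 72/EI.
With EI = 67000 kN·m²: δ_0 = 0.019602 m and δ_{YY} = 0.001075 m/kN.
Compatibility — the beam at Y must follow the support down by 0.012 m: δ_0 − R_Y·δ_{YY} = 0.012, so R_Y = (0.019602 − 0.012)/0.001075 = 7.074 kN.

R_Y = 7.074 kN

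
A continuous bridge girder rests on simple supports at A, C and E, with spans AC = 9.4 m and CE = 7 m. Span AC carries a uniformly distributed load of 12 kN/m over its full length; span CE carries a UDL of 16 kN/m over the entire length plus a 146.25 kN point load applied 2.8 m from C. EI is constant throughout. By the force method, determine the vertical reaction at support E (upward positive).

Insert a hinge at C; M_C is the redundant, and each span becomes simply supported.
Rotations at C on the released spans (each span's end-slope, ×1/EI):
  span AC: UDL 12: wL³/(24EI) = 415.3/EI
  span CE: UDL 16: wL³/(24EI) = 228.7/EI
  span CE: point load 146.25 at a = 2.8: Pab(L + b)/(6LEI) = 458.6/EI
  relative rotation θ_0 = (415.3 + 687.3)/EI = 1103/EI
A unit hogging moment at C produces rotation L₁/(3EI) + L₂/(3EI) = 5.467/EI.
Slope continuity at C: θ_0 = M_C·5.467/EI, so M_C = 1103/5.467 = 201.7 kN·m (hogging).
Span CE, ΣM about E: R_C^{CE}·7 = 1006 + 201.7, so R_C^{CE} = 172.6 kN and R_E = 258.2 − 172.6 = 85.69 kN.

R_E = 85.69 kN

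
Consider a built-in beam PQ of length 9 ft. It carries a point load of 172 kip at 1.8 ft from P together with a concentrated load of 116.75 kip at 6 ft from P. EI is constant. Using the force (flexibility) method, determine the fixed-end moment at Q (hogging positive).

M_Q = 205.2 kip·ft

Take the two fixed-end moments M_P, M_Q as redundants; the released structure is the simple span PQ.
On the primary (simply-supported) span, the end slopes from the loading are:
  at P: point load 172 at a = 1.8: Pab(L + b)/(6LEI) = 668.7/EI
  at Q: point load 172 at a = 1.8: Pab(L + a)/(6LEI) = 445.8/EI
  at P: point load 116.75 at a = 6: Pab(L + b)/(6LEI) = 467/EI
  at Q: point load 116.75 at a = 6: Pab(L + a)/(6LEI) = 583.8/EI
  θ_P0 = 1136/EI,  θ_Q0 = 1030/EI
Flexibility coefficients: a unit moment at one end gives L/(3EI) there and L/(6EI) at the far end, so f₁₁ = f₂₂ = 3/EI and f₁₂ = f₂₁ = 1.5/EI.
Compatibility — zero rotation at each built-in end:
  3 M_P + 1.5 M_Q = 1136
  1.5 M_P + 3 M_Q = 1030
Solving the pair gives M_P = 276 kip·ft and M_Q = 205.2 kip·ft (hogging).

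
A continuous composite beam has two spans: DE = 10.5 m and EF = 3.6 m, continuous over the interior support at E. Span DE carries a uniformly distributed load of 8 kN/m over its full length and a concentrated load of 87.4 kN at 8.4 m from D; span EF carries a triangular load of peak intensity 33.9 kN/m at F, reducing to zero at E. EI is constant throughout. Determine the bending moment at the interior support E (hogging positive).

Take M_E as the redundant. Released structure: two simple spans DE and EF with a hinge at E.
Rotations at E on the released spans (each span's end-slope, ×1/EI):
  span DE: UDL 8: wL³/(24EI) = 385.9/EI
  span DE: point load 87.4 at a = 8.4: Pab(L + a)/(6LEI) = 462.5/EI
  span EF: triangular load, peak 33.9: 7w₀L³/(360EI) = 30.75/EI
  relative rotation θ_0 = (848.4 + 30.75)/EI = 879.1/EI
A unit hogging moment at E produces rotation L₁/(3EI) + L₂/(3EI) = 4.7/EI.
Slope continuity at E: θ_0 = M_E·4.7/EI, so M_E = 879.1/4.7 = 187.1 kN·m (hogging).

M_E = 187.1 kN·m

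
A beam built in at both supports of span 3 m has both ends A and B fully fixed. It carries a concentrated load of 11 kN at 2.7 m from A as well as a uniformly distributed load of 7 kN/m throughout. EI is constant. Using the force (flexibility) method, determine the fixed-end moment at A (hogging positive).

M_A = 5.547 kN·m

Take the two fixed-end moments M_A, M_B as redundants; the released structure is the simple span AB.
On the primary (simply-supported) span, the end slopes from the loading are:
  at A: point load 11 at a = 2.7: Pab(L + b)/(6LEI) = 1.633/EI
  at B: point load 11 at a = 2.7: Pab(L + a)/(6LEI) = 2.821/EI
  at A: UDL 7: wL³/(24EI) = 7.875/EI
  at B: UDL 7: wL³/(24EI) = 7.875/EI
  θ_A0 = 9.508/EI,  θ_B0 = 10.7/EI
Flexibility coefficients: a unit moment at one end gives L/(3EI) there and L/(6EI) at the far end, so f₁₁ = f₂₂ = 1/EI and f₁₂ = f₂₁ = 0.5/EI.
Compatibility — zero rotation at each built-in end:
  1 M_A + 0.5 M_B = 9.508
  0.5 M_A + 1 M_B = 10.7
Solving the pair gives M_A = 5.547 kN·m and M_B = 7.923 kN·m (hogging).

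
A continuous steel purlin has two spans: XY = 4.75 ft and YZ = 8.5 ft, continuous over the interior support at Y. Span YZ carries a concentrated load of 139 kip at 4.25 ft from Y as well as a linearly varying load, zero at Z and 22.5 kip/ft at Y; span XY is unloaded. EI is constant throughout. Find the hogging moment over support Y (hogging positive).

M_Y = 211.6 kip·ft

Release continuity at Y by inserting a hinge; the redundant is the internal moment M_Y. The primary structure is two simply-supported spans XY and YZ.
Discontinuity in slope at Y on the released structure — sum the simple-span end rotations:
  span YZ: point load 139 at a = 4.25: Pab(L + b)/(6LEI) = 627.7/EI
  span YZ: triangular load, peak 22.5: w₀L³/(45EI) = 307.1/EI
  relative rotation θ_0 = (0 + 934.7)/EI = 934.7/EI
A unit hogging moment at Y produces rotation L₁/(3EI) + L₂/(3EI) = 4.417/EI.
Compatibility: M_Y·(L₁+L₂)/(3EI) = θ_0, giving M_Y = 211.6 kip·ft (hogging).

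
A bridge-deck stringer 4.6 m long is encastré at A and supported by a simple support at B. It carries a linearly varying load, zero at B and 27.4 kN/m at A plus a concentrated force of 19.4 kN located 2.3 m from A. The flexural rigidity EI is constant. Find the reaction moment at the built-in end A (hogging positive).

M_A = 55.38 kN·m

Take the reaction at B as the redundant and release it; the primary structure is a cantilever fixed at A.
Deflection at B on the released cantilever, summing each load's contribution:
  triangular load, peak 27.4 at the fixed end: w₀L⁴/(30EI) = 408.9/EI
  point load 19.4 at a = 2.3: Pa²(3L − a)/(6EI) = 196.7/EI
  δ_0 = 605.6/EI
Flexibility coefficient — unit upward force at B: δ_{BB} = L³/(3EI) = 32.45/EI.
The prop prevents deflection at B: R_B = δ_0/δ_{BB} = 605.6/32.45 = 18.67 kN.
Moment equilibrium about A: M_A = Σ(load moments about A) − R_B·L = 141.3 − 18.67×4.6 = 55.38 kN·m.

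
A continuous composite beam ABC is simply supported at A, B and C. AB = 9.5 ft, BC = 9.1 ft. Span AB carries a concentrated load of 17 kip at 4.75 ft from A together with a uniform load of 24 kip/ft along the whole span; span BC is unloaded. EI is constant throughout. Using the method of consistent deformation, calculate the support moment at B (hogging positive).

Take M_B as the redundant. Released structure: two simple spans AB and BC with a hinge at B.
Rotations at B on the released spans (each span's end-slope, ×1/EI):
  span AB: point load 17 at a = 4.75: Pab(L + a)/(6LEI) = 95.89/EI
  span AB: UDL 24: wL³/(24EI) = 857.4/EI
  relative rotation θ_0 = (953.3 + 0)/EI = 953.3/EI
A unit hogging moment at B produces rotation L₁/(3EI) + L₂/(3EI) = 6.2/EI.
Slope continuity at B: θ_0 = M_B·6.2/EI, so M_B = 953.3/6.2 = 153.8 kip·ft (hogging).

M_B = 153.8 kip·ft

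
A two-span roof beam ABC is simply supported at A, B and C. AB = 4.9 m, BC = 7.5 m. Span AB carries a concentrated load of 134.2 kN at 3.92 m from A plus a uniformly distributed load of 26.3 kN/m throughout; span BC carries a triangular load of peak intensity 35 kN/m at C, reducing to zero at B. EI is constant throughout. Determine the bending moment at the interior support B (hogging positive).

Take M_B as the redundant. Released structure: two simple spans AB and BC with a hinge at B.
End slopes at the hinge B, treating each span as simply supported:
  span AB: point load 134.2 at a = 3.92: Pab(L + a)/(6LEI) = 154.7/EI
  span AB: UDL 26.3: wL³/(24EI) = 128.9/EI
  span BC: triangular load, peak 35: 7w₀L³/(360EI) = 287.1/EI
  relative rotation θ_0 = (283.6 + 287.1)/EI = 570.7/EI
A unit hogging moment at B produces rotation L₁/(3EI) + L₂/(3EI) = 4.133/EI.
Compatibility: M_B·(L₁+L₂)/(3EI) = θ_0, giving M_B = 138.1 kN·m (hogging).

M_B = 138.1 kN·m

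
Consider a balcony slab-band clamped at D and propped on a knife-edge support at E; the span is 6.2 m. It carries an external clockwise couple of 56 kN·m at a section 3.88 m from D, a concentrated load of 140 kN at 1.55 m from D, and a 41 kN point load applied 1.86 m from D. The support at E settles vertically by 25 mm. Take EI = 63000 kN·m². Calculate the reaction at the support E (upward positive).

R_E = 8.838 kN

Choose R_E as the redundant. The primary structure is the cantilever fixed at D.
Primary-structure tip deflection at E by superposition:
  clockwise couple 56 at a = 3.88: M₀a(2L − a)/(2EI) = 925.6/EI
  point load 140 at a = 1.55: Pa²(3L − a)/(6EI) = 955.8/EI
  point load 41 at a = 1.86: Pa²(3L − a)/(6EI) = 395.7/EI
  δ_0 = 2277/EI
Tip deflection under a unit load at E: L³/(3EI) = 79.44/EI.
With EI = 63000 kN·m²: δ_0 = 0.036145 m and δ_{EE} = 0.001261 m/kN.
Compatibility — the beam at E must follow the support down by 0.025 m: δ_0 − R_E·δ_{EE} = 0.025, so R_E = (0.036145 − 0.025)/0.001261 = 8.838 kN.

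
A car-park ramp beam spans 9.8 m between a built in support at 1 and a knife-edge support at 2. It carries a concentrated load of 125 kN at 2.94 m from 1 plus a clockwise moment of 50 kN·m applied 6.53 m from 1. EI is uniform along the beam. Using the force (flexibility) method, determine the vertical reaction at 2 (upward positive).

Choose R_2 as the redundant. The primary structure is the cantilever fixed at 1.
Deflection at 2 on the released cantilever, summing each load's contribution:
  point load 125 at a = 2.94: Pa²(3L − a)/(6EI) = 4765/EI
  clockwise couple 50 at a = 6.53: M₀a(2L − a)/(2EI) = 2134/EI
  δ_0 = 6898/EI
Tip deflection under a unit load at 2: L³/(3EI) = 313.7/EI.
The prop prevents deflection at 2: R_2 = δ_0/δ_{22} = 6898/313.7 = 21.99 kN.

R_2 = 21.99 kN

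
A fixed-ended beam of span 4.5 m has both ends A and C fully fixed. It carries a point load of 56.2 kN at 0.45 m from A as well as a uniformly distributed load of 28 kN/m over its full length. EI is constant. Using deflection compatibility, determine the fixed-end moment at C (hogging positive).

M_C = 49.53 kN·m

Take the two fixed-end moments M_A, M_C as redundants; the released structure is the simple span AC.
On the primary (simply-supported) span, the end slopes from the loading are:
  at A: point load 56.2 at a = 0.45: Pab(L + b)/(6LEI) = 32.43/EI
  at C: point load 56.2 at a = 0.45: Pab(L + a)/(6LEI) = 18.78/EI
  at A: UDL 28: wL³/(24EI) = 106.3/EI
  at C: UDL 28: wL³/(24EI) = 106.3/EI
  θ_A0 = 138.7/EI,  θ_C0 = 125.1/EI
Flexibility coefficients: a unit moment at one end gives L/(3EI) there and L/(6EI) at the far end, so f₁₁ = f₂₂ = 1.5/EI and f₁₂ = f₂₁ = 0.75/EI.
Compatibility — zero rotation at each built-in end:
  1.5 M_A + 0.75 M_C = 138.7
  0.75 M_A + 1.5 M_C = 125.1
Solving the pair gives M_A = 67.73 kN·m and M_C = 49.53 kN·m (hogging).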